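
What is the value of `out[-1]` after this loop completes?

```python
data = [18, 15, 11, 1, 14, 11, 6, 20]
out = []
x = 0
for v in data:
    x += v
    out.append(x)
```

Cumulative sum ends at 96
`out` takes the values: [] → [18] → [18, 33] → [18, 33, 44] → [18, 33, 44, 45] → [18, 33, 44, 45, 59] → [18, 33, 44, 45, 59, 70] → [18, 33, 44, 45, 59, 70, 76] → [18, 33, 44, 45, 59, 70, 76, 96]
So `out[-1]` = 96

Answer: 96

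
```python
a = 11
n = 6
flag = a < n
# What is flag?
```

Trace:
`a = 11` → a = 11
`n = 6` → n = 6
`flag = a < n` → flag = False
So flag = False

Answer: False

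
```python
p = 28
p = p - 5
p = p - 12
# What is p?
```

Trace:
`p = 28` → p = 28
`p = p - 5` → p = 23
`p = p - 12` → p = 11
So p = 11

Answer: 11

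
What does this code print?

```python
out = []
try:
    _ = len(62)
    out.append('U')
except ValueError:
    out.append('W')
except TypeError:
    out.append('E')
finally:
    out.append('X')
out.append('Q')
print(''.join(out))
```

Execution trace: 'E' (except TypeError) → 'X' (finally) → 'Q' (after the try/except). Output: EXQ

Answer: EXQ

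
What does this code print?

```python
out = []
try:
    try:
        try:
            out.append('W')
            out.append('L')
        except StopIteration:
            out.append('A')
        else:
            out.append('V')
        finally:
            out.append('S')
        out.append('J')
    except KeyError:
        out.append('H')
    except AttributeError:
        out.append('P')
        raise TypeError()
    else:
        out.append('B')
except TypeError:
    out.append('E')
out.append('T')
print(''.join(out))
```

Execution trace: 'W' (inner try body) → 'L' (inner try body, no exception) → 'V' (inner else) → 'S' (inner finally) → 'J' (try body, no exception) → 'B' (else) → 'T' (after the try/except). Output: WLVSJBT

Answer: WLVSJBT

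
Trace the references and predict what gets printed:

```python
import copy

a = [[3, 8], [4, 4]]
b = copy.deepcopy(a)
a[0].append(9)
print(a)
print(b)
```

Key concept: deep copy is fully independent.
Step by step:
`a = [[3, 8], [4, 4]]` → a = [[3, 8], [4, 4]]
`b = copy.deepcopy(a)` → b = [[3, 8], [4, 4]]
`a[0].append(9)` → a = [[3, 8, 9], [4, 4]]
`print(a)` → prints [[3, 8, 9], [4, 4]]
`print(b)` → prints [[3, 8], [4, 4]]

Answer:
[[3, 8, 9], [4, 4]]
[[3, 8], [4, 4]]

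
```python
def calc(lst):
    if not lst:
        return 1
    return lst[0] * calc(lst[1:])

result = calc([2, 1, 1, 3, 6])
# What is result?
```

Product over [2, 1, 1, 3, 6] = 2 * 1 * 1 * 3 * 6 = 36

Answer: 36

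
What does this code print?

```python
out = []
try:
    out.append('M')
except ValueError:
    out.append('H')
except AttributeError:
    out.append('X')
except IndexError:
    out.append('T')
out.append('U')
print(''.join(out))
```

Execution trace: 'M' (try body, no exception) → 'U' (after the try/except). Output: MU

Answer: MU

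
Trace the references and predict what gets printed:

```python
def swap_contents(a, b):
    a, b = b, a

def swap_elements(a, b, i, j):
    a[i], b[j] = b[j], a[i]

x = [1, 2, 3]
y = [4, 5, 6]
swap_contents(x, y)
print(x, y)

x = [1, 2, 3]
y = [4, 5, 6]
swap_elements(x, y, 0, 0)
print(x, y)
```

Key concept: parameter rebinding vs mutation.
Step by step:
`x = [1, 2, 3]` → x = [1, 2, 3]
`y = [4, 5, 6]` → y = [4, 5, 6]
`swap_contents(x, y)` → no visible change to tracked variables
`print(x, y)` → prints [1, 2, 3] [4, 5, 6]
`x = [1, 2, 3]` → x = [1, 2, 3]
`y = [4, 5, 6]` → y = [4, 5, 6]
`swap_elements(x, y, 0, 0)` → x = [4, 2, 3]; y = [1, 5, 6]
`print(x, y)` → prints [4, 2, 3] [1, 5, 6]

Answer:
[1, 2, 3] [4, 5, 6]
[4, 2, 3] [1, 5, 6]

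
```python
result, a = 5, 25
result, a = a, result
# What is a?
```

Trace:
`result, a = 5, 25` → result = 5; a = 25
`result, a = a, result` → result = 25; a = 5
So a = 5

Answer: 5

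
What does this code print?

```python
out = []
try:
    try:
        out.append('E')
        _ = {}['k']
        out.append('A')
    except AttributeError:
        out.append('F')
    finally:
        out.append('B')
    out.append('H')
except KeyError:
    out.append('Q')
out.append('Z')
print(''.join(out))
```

Execution trace: 'E' (inner try body) → 'B' (inner finally) → 'Q' (except KeyError) → 'Z' (after the try/except). Output: EBQZ

Answer: EBQZ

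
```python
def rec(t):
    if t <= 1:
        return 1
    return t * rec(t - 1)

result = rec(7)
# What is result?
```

rec(7) = 7 * 6 * 5 * 4 * 3 * 2 * 1 = 5040

Answer: 5040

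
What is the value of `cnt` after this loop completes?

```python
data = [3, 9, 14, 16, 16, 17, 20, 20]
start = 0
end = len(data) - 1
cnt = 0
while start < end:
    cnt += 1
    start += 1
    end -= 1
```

Iterations until pointers meet (list length 8)
`cnt` takes the values: 0 → 1 → 2 → 3 → 4

Answer: 4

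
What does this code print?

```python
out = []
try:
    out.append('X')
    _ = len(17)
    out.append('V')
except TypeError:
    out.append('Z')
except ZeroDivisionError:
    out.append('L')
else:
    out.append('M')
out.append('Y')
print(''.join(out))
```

Execution trace: 'X' (try body) → 'Z' (except TypeError) → 'Y' (after the try/except). Output: XZY

Answer: XZY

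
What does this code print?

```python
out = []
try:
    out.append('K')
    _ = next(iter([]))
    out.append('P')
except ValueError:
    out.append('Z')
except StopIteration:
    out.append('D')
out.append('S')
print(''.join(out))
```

Execution trace: 'K' (try body) → 'D' (except StopIteration) → 'S' (after the try/except). Output: KDS

Answer: KDS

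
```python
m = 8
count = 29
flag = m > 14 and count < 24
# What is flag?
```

Trace:
`m = 8` → m = 8
`count = 29` → count = 29
`flag = m > 14 and count < 24` → flag = False
So flag = False

Answer: False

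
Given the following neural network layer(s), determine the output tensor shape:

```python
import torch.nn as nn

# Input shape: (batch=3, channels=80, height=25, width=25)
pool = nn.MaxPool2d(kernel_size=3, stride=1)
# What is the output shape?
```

Input: (3, 80, 25, 25) -> Output: (3, 80, 23, 23)

Answer: (3, 80, 23, 23)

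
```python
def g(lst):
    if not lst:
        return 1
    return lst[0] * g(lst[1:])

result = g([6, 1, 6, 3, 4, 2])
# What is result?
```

Product over [6, 1, 6, 3, 4, 2] = 6 * 1 * 6 * 3 * 4 * 2 = 864

Answer: 864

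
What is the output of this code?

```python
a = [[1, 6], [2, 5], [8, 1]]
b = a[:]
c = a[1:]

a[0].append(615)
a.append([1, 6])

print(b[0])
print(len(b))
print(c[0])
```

Key concept: slice with nested mutation.
Step by step:
`a = [[1, 6], [2, 5], [8, 1]]` → a = [[1, 6], [2, 5], [8, 1]]
`b = a[:]` → b = [[1, 6], [2, 5], [8, 1]]
`c = a[1:]` → c = [[2, 5], [8, 1]]
`a[0].append(615)` → a = [[1, 6, 615], [2, 5], [8, 1]]; b = [[1, 6, 615], [2, 5], [8, 1]]
`a.append([1, 6])` → a = [[1, 6, 615], [2, 5], [8, 1], [1, 6]]
`print(b[0])` → prints [1, 6, 615]
`print(len(b))` → prints 3
`print(c[0])` → prints [2, 5]

Answer:
[1, 6, 615]
3
[2, 5]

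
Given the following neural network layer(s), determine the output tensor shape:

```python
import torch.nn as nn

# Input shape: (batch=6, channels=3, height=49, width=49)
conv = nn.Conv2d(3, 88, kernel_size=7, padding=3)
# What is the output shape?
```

Input: (6, 3, 49, 49) -> Output: (6, 88, 49, 49)

Answer: (6, 88, 49, 49)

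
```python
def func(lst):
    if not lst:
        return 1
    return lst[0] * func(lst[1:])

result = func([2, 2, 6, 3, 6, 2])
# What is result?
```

Product over [2, 2, 6, 3, 6, 2] = 2 * 2 * 6 * 3 * 6 * 2 = 864

Answer: 864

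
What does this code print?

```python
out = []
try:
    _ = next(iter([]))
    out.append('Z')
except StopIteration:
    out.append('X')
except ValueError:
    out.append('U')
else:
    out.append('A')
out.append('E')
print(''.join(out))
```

Execution trace: 'X' (except StopIteration) → 'E' (after the try/except). Output: XE

Answer: XE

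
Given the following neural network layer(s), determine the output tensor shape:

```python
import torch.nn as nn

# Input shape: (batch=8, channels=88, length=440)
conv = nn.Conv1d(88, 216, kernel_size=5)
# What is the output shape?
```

Input: (8, 88, 440) -> Output: (8, 216, 436)

Answer: (8, 216, 436)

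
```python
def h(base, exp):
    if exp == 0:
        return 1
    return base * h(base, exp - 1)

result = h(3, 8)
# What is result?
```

h(3, 8) = 3 * 3 * 3 * 3 * 3 * 3 * 3 * 3 = 6561

Answer: 6561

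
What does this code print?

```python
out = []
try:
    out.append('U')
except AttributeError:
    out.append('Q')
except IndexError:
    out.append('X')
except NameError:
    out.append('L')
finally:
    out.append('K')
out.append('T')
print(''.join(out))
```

Execution trace: 'U' (try body, no exception) → 'K' (finally) → 'T' (after the try/except). Output: UKT

Answer: UKT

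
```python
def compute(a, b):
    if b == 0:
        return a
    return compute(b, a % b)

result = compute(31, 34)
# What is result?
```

compute(31, 34) -> compute(34, 31) -> compute(31, 3) -> compute(3, 1) -> compute(1, 0) -> 1

Answer: 1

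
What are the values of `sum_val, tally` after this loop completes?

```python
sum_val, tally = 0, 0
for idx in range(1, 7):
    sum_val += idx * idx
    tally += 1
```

Sum of squares and count
`sum_val, tally` takes the values: (0, 0) → (1, 0) → (1, 1) → (5, 1) → (5, 2) → (14, 2) → (14, 3) → (30, 3) → (30, 4) → (55, 4) → (55, 5) → (91, 5) → (91, 6)

Answer: 91, 6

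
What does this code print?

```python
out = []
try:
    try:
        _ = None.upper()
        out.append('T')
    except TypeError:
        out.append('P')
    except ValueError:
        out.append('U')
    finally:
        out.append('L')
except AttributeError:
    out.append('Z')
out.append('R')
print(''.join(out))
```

Execution trace: 'L' (finally) → 'Z' (outer except AttributeError) → 'R' (after the try/except). Output: LZR

Answer: LZR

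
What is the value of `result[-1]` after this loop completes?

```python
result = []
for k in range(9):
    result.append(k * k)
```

Last element of squares 0 to 8
`result` takes the values: [] → [0] → [0, 1] → [0, 1, 4] → [0, 1, 4, 9] → [0, 1, 4, 9, 16] → [0, 1, 4, 9, 16, 25] → [0, 1, 4, 9, 16, 25, 36] → [0, 1, 4, 9, 16, 25, 36, 49] → [0, 1, 4, 9, 16, 25, 36, 49, 64]
So `result[-1]` = 64

Answer: 64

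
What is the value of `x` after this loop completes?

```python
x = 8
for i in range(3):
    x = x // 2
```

Halve 3 times: 8 // 2^3 = 1
`x` takes the values: 8 → 4 → 2 → 1

Answer: 1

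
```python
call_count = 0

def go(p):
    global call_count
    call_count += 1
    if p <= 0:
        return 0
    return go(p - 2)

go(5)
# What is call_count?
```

Linear recursion stepping by 2: 4 calls from p=5 down to ≤0.

Answer: 4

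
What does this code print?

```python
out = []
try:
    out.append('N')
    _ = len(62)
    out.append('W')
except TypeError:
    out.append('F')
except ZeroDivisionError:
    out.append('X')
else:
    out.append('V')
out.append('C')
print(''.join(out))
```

Execution trace: 'N' (try body) → 'F' (except TypeError) → 'C' (after the try/except). Output: NFC

Answer: NFC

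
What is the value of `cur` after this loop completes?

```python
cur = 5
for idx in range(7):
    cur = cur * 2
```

Multiply by 2, 7 times: 5 * 2^7 = 640
`cur` takes the values: 5 → 10 → 20 → 40 → 80 → 160 → 320 → 640

Answer: 640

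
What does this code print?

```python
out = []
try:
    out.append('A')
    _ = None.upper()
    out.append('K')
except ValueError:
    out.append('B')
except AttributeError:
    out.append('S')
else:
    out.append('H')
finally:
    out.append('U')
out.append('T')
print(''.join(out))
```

Execution trace: 'A' (try body) → 'S' (except AttributeError) → 'U' (finally) → 'T' (after the try/except). Output: ASUT

Answer: ASUT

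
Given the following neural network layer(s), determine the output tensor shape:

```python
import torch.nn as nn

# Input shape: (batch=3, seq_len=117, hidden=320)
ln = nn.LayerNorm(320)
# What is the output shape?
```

Input: (3, 117, 320) -> Output: (3, 117, 320)

Answer: (3, 117, 320)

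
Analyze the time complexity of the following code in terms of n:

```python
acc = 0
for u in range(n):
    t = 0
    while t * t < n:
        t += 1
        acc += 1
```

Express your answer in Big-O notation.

Each loop level contributes: n × √n. Multiplying the contributions gives O(n√n).

Answer: O(n√n)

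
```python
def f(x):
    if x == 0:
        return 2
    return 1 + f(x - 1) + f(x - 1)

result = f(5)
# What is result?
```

f(x) = 1 + 2·f(x-1), f(0)=2. Closed form: (2+1)·2^5 - 1 = 95.

Answer: 95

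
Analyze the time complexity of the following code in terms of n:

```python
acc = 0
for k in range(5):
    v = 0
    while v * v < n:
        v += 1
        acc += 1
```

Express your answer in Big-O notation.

Each loop level contributes: 1 × √n. Multiplying the contributions gives O(√n).

Answer: O(√n)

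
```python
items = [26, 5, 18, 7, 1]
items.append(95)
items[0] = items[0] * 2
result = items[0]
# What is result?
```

Trace:
`items = [26, 5, 18, 7, 1]` → items = [26, 5, 18, 7, 1]
`items.append(95)` → items = [26, 5, 18, 7, 1, 95]
`items[0] = items[0] * 2` → items = [52, 5, 18, 7, 1, 95]
`result = items[0]` → result = 52
So result = 52

Answer: 52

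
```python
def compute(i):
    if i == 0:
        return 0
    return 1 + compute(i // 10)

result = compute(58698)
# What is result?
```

Count of digits of 58698: 5

Answer: 5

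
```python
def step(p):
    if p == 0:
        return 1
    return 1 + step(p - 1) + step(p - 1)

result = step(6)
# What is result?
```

step(p) = 1 + 2·step(p-1), step(0)=1. Closed form: (1+1)·2^6 - 1 = 127.

Answer: 127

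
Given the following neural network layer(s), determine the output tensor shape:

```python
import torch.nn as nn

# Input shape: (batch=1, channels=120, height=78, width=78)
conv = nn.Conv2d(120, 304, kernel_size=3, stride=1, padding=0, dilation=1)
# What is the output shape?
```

Input: (1, 120, 78, 78) -> Output: (1, 304, 76, 76)

Answer: (1, 304, 76, 76)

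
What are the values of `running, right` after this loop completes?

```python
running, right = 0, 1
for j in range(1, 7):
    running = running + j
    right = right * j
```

Sum and factorial of 1 to 6
`running, right` takes the values: (0, 1) → (1, 1) → (3, 1) → (3, 2) → (6, 2) → (6, 6) → (10, 6) → (10, 24) → (15, 24) → (15, 120) → (21, 120) → (21, 720)

Answer: 21, 720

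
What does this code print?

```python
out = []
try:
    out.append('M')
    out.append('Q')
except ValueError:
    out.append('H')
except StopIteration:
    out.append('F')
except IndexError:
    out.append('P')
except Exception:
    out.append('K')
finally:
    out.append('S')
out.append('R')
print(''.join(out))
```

Execution trace: 'M' (try body) → 'Q' (try body, no exception) → 'S' (finally) → 'R' (after the try/except). Output: MQSR

Answer: MQSR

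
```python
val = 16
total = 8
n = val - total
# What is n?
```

Trace:
`val = 16` → val = 16
`total = 8` → total = 8
`n = val - total` → n = 8
So n = 8

Answer: 8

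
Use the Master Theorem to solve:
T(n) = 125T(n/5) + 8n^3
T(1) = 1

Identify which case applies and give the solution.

a=125, b=5, f(n)=8n^3. log_5(125) = 3. Since c=3 = 3, Case 2 applies: T(n) = Θ(n^log_b(a) · log n) = O(n^3 log n).

Answer: O(n^3 log n) - Case 2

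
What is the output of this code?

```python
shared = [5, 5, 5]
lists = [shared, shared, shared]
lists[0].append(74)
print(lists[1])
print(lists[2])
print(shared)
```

Key concept: list of same reference.
Step by step:
`shared = [5, 5, 5]` → shared = [5, 5, 5]
`lists = [shared, shared, shared]` → lists = [[5, 5, 5], [5, 5, 5], [5, 5, 5]]
`lists[0].append(74)` → shared = [5, 5, 5, 74]; lists = [[5, 5, 5, 74], [5, 5, 5, 74], [5, 5, 5, 74]]
`print(lists[1])` → prints [5, 5, 5, 74]
`print(lists[2])` → prints [5, 5, 5, 74]
`print(shared)` → prints [5, 5, 5, 74]

Answer:
[5, 5, 5, 74]
[5, 5, 5, 74]
[5, 5, 5, 74]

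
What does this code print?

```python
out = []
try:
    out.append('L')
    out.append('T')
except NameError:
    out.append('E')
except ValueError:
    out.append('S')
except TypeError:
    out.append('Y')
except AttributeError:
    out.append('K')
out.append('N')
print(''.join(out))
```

Execution trace: 'L' (try body) → 'T' (try body, no exception) → 'N' (after the try/except). Output: LTN

Answer: LTN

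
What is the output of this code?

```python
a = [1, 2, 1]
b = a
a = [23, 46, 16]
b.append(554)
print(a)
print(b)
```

Key concept: rebinding vs mutation: a is rebound to a new list, b still points at the original.
Step by step:
`a = [1, 2, 1]` → a = [1, 2, 1]
`b = a` → b = [1, 2, 1] (same object as a)
`a = [23, 46, 16]` → a = [23, 46, 16]
`b.append(554)` → b = [1, 2, 1, 554]
`print(a)` → prints [23, 46, 16]
`print(b)` → prints [1, 2, 1, 554]

Answer:
[23, 46, 16]
[1, 2, 1, 554]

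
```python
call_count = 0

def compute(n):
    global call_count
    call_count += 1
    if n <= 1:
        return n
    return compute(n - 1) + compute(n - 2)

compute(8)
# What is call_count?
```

Calls(n) = 1 + Calls(n-1) + Calls(n-2); Calls(0)=Calls(1)=1. For n=8 this gives 67.

Answer: 67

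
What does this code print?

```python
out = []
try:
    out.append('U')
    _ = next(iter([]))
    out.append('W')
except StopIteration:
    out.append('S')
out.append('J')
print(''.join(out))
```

Execution trace: 'U' (try body) → 'S' (except StopIteration) → 'J' (after the try/except). Output: USJ

Answer: USJ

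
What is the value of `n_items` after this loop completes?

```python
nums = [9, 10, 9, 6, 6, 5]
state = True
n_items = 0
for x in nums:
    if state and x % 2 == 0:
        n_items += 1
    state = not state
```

Count even values at even positions
`n_items` takes the values: 0 → 1

Answer: 1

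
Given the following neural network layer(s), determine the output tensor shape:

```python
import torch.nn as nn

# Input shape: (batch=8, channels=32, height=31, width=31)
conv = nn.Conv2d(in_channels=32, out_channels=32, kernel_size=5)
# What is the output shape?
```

Input: (8, 32, 31, 31) -> Output: (8, 32, 27, 27)

Answer: (8, 32, 27, 27)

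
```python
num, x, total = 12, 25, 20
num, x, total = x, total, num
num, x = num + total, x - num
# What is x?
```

Trace:
`num, x, total = 12, 25, 20` → num = 12; x = 25; total = 20
`num, x, total = x, total, num` → num = 25; x = 20; total = 12
`num, x = num + total, x - num` → num = 37; x = -5
So x = -5

Answer: -5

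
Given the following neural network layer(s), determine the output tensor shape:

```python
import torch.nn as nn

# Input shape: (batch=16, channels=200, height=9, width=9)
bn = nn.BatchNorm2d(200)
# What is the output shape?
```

Input: (16, 200, 9, 9) -> Output: (16, 200, 9, 9)

Answer: (16, 200, 9, 9)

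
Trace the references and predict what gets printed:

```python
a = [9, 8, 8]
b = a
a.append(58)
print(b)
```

Key concept: basic list aliasing.
Step by step:
`a = [9, 8, 8]` → a = [9, 8, 8]
`b = a` → b = [9, 8, 8] (same object as a)
`a.append(58)` → a = [9, 8, 8, 58] (same object as b); b = [9, 8, 8, 58] (same object as a)
`print(b)` → prints [9, 8, 8, 58]

Answer: [9, 8, 8, 58]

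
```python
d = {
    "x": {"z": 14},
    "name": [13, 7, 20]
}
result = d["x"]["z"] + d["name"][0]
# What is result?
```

Trace:
`d = { ...` → d = {'x': {'z': 14}, 'name': [13, 7, 20]}
`result = d["x"]["z"] + d["name"][0]` → result = 27
So result = 27

Answer: 27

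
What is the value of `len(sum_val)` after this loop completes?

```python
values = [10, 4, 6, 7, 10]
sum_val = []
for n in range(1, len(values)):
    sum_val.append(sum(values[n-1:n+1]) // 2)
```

Number of 2-element averages
`sum_val` takes the values: [] → [7] → [7, 5] → [7, 5, 6] → [7, 5, 6, 8]
So `len(sum_val)` = 4

Answer: 4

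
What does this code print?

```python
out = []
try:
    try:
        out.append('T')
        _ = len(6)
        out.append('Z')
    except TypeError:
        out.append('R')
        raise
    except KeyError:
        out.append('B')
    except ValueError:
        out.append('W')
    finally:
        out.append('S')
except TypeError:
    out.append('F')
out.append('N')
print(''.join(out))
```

Execution trace: 'T' (try body) → 'R' (except TypeError) → 'S' (finally) → 'F' (outer except TypeError) → 'N' (after the try/except). Output: TRSFN

Answer: TRSFN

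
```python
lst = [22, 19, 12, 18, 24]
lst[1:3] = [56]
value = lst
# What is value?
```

Trace:
`lst = [22, 19, 12, 18, 24]` → lst = [22, 19, 12, 18, 24]
`lst[1:3] = [56]` → lst = [22, 56, 18, 24]
`value = lst` → value = [22, 56, 18, 24]
So value = [22, 56, 18, 24]

Answer: [22, 56, 18, 24]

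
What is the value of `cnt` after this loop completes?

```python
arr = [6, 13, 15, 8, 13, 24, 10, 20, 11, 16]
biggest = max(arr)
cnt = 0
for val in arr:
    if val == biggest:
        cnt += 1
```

Count of max value 24 in [6, 13, 15, 8, 13, 24, 10, 20, 11, 16]
`cnt` takes the values: 0 → 1

Answer: 1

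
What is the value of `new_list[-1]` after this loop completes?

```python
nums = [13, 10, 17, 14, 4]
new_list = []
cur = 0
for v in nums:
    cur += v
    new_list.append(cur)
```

Cumulative sum ends at 58
`new_list` takes the values: [] → [13] → [13, 23] → [13, 23, 40] → [13, 23, 40, 54] → [13, 23, 40, 54, 58]
So `new_list[-1]` = 58

Answer: 58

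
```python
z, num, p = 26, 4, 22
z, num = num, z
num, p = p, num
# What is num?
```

Trace:
`z, num, p = 26, 4, 22` → z = 26; num = 4; p = 22
`z, num = num, z` → z = 4; num = 26
`num, p = p, num` → num = 22; p = 26
So num = 22

Answer: 22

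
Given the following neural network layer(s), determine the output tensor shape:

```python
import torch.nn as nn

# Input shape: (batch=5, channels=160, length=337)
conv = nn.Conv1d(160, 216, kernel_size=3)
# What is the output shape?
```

Input: (5, 160, 337) -> Output: (5, 216, 335)

Answer: (5, 216, 335)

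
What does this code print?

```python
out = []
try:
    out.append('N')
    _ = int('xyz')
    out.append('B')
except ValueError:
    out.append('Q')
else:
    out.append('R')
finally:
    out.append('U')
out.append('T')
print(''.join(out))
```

Execution trace: 'N' (try body) → 'Q' (except ValueError) → 'U' (finally) → 'T' (after the try/except). Output: NQUT

Answer: NQUT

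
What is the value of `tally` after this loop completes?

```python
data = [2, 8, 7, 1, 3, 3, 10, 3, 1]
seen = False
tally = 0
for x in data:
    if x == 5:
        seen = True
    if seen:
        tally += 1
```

Count elements after first 5 in [2, 8, 7, 1, 3, 3, 10, 3, 1]
`tally` takes the values: 0

Answer: 0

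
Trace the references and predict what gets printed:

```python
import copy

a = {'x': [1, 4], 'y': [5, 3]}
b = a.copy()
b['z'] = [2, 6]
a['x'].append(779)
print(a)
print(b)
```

Key concept: shallow copy of dict with mutable values.
Step by step:
`a = {'x': [1, 4], 'y': [5, 3]}` → a = {'x': [1, 4], 'y': [5, 3]}
`b = a.copy()` → b = {'x': [1, 4], 'y': [5, 3]}
`b['z'] = [2, 6]` → b = {'x': [1, 4], 'y': [5, 3], 'z': [2, 6]}
`a['x'].append(779)` → a = {'x': [1, 4, 779], 'y': [5, 3]}; b = {'x': [1, 4, 779], 'y': [5, 3], 'z': [2, 6]}
`print(a)` → prints {'x': [1, 4, 779], 'y': [5, 3]}
`print(b)` → prints {'x': [1, 4, 779], 'y': [5, 3], 'z': [2, 6]}

Answer:
{'x': [1, 4, 779], 'y': [5, 3]}
{'x': [1, 4, 779], 'y': [5, 3], 'z': [2, 6]}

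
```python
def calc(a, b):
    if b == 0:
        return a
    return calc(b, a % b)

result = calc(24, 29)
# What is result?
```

calc(24, 29) -> calc(29, 24) -> calc(24, 5) -> calc(5, 4) -> calc(4, 1) -> calc(1, 0) -> 1

Answer: 1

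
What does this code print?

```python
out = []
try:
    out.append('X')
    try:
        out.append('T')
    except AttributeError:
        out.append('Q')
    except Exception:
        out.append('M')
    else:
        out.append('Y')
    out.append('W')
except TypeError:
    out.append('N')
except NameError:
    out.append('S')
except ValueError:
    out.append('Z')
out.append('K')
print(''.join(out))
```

Execution trace: 'X' (try body) → 'T' (inner try body, no exception) → 'Y' (inner else) → 'W' (try body, no exception) → 'K' (after the try/except). Output: XTYWK

Answer: XTYWK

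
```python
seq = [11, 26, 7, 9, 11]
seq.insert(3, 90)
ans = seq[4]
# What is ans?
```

Trace:
`seq = [11, 26, 7, 9, 11]` → seq = [11, 26, 7, 9, 11]
`seq.insert(3, 90)` → seq = [11, 26, 7, 90, 9, 11]
`ans = seq[4]` → ans = 9
So ans = 9

Answer: 9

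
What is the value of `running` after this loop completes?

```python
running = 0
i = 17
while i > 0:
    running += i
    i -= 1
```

Sum 17 down to 1
`running` takes the values: 0 → 17 → 33 → 48 → 62 → 75 → 87 → 98 → 108 → 117 → 125 → 132 → 138 → 143 → 147 → 150 → 152 → 153

Answer: 153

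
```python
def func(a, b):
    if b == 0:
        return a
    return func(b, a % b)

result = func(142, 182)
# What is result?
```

func(142, 182) -> func(182, 142) -> func(142, 40) -> func(40, 22) -> func(22, 18) -> func(18, 4) -> func(4, 2) -> func(2, 0) -> 2

Answer: 2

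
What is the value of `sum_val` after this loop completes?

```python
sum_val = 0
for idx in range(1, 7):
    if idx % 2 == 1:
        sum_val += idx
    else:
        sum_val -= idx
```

Add odd, subtract even
`sum_val` takes the values: 0 → 1 → -1 → 2 → -2 → 3 → -3

Answer: -3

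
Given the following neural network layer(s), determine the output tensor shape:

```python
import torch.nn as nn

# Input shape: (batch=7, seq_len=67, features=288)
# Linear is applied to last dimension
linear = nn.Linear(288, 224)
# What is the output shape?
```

Input: (7, 67, 288) -> Output: (7, 67, 224)

Answer: (7, 67, 224)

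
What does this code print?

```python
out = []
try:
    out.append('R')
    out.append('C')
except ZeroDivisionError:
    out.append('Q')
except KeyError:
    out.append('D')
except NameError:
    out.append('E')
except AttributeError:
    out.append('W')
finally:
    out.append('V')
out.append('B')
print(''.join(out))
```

Execution trace: 'R' (try body) → 'C' (try body, no exception) → 'V' (finally) → 'B' (after the try/except). Output: RCVB

Answer: RCVB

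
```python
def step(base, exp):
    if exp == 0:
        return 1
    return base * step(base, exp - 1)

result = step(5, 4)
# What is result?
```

step(5, 4) = 5 * 5 * 5 * 5 = 625

Answer: 625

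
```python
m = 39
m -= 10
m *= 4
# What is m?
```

Trace:
`m = 39` → m = 39
`m -= 10` → m = 29
`m *= 4` → m = 116
So m = 116

Answer: 116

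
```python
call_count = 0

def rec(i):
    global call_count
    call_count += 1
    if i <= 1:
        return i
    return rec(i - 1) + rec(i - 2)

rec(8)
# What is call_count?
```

Calls(i) = 1 + Calls(i-1) + Calls(i-2); Calls(0)=Calls(1)=1. For i=8 this gives 67.

Answer: 67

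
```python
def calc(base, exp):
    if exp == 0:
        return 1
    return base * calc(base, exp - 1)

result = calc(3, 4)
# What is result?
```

calc(3, 4) = 3 * 3 * 3 * 3 = 81

Answer: 81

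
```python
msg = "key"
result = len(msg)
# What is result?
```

Trace:
`msg = "key"` → msg = 'key'
`result = len(msg)` → result = 3
So result = 3

Answer: 3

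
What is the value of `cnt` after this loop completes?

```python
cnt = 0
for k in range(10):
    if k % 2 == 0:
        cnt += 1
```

Count numbers divisible by 2 in range(10)
`cnt` takes the values: 0 → 1 → 2 → 3 → 4 → 5

Answer: 5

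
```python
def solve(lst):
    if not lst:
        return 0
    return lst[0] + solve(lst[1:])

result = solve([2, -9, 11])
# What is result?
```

2 + (-9) + 11 + 0 = 4

Answer: 4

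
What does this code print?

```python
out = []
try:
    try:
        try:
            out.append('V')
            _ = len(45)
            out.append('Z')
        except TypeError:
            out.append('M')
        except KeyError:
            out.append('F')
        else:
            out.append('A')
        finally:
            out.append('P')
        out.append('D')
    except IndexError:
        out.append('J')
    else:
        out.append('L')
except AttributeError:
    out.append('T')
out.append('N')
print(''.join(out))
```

Execution trace: 'V' (inner try body) → 'M' (inner except TypeError) → 'P' (inner finally) → 'D' (try body, no exception) → 'L' (else) → 'N' (after the try/except). Output: VMPDLN

Answer: VMPDLN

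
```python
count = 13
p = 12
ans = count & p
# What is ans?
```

Trace:
`count = 13` → count = 13
`p = 12` → p = 12
`ans = count & p` → ans = 12
So ans = 12

Answer: 12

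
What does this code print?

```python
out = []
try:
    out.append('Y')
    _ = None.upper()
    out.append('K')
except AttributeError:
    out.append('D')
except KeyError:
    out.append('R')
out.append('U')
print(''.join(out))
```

Execution trace: 'Y' (try body) → 'D' (except AttributeError) → 'U' (after the try/except). Output: YDU

Answer: YDU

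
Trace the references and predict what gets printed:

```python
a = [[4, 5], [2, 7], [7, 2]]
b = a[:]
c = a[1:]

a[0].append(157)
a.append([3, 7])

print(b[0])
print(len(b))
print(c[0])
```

Key concept: slice with nested mutation.
Step by step:
`a = [[4, 5], [2, 7], [7, 2]]` → a = [[4, 5], [2, 7], [7, 2]]
`b = a[:]` → b = [[4, 5], [2, 7], [7, 2]]
`c = a[1:]` → c = [[2, 7], [7, 2]]
`a[0].append(157)` → a = [[4, 5, 157], [2, 7], [7, 2]]; b = [[4, 5, 157], [2, 7], [7, 2]]
`a.append([3, 7])` → a = [[4, 5, 157], [2, 7], [7, 2], [3, 7]]
`print(b[0])` → prints [4, 5, 157]
`print(len(b))` → prints 3
`print(c[0])` → prints [2, 7]

Answer:
[4, 5, 157]
3
[2, 7]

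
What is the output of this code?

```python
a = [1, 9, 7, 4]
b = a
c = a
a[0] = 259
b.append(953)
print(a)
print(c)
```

Key concept: multiple aliases.
Step by step:
`a = [1, 9, 7, 4]` → a = [1, 9, 7, 4]
`b = a` → b = [1, 9, 7, 4] (same object as a)
`c = a` → c = [1, 9, 7, 4] (same object as a, b)
`a[0] = 259` → a = [259, 9, 7, 4] (same object as b, c); b = [259, 9, 7, 4] (same object as a, c); c = [259, 9, 7, 4] (same object as a, b)
`b.append(953)` → a = [259, 9, 7, 4, 953] (same object as b, c); b = [259, 9, 7, 4, 953] (same object as a, c); c = [259, 9, 7, 4, 953] (same object as a, b)
`print(a)` → prints [259, 9, 7, 4, 953]
`print(c)` → prints [259, 9, 7, 4, 953]

Answer:
[259, 9, 7, 4, 953]
[259, 9, 7, 4, 953]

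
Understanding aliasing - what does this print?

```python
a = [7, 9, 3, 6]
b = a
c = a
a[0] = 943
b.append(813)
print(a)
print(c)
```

Key concept: multiple aliases.
Step by step:
`a = [7, 9, 3, 6]` → a = [7, 9, 3, 6]
`b = a` → b = [7, 9, 3, 6] (same object as a)
`c = a` → c = [7, 9, 3, 6] (same object as a, b)
`a[0] = 943` → a = [943, 9, 3, 6] (same object as b, c); b = [943, 9, 3, 6] (same object as a, c); c = [943, 9, 3, 6] (same object as a, b)
`b.append(813)` → a = [943, 9, 3, 6, 813] (same object as b, c); b = [943, 9, 3, 6, 813] (same object as a, c); c = [943, 9, 3, 6, 813] (same object as a, b)
`print(a)` → prints [943, 9, 3, 6, 813]
`print(c)` → prints [943, 9, 3, 6, 813]

Answer:
[943, 9, 3, 6, 813]
[943, 9, 3, 6, 813]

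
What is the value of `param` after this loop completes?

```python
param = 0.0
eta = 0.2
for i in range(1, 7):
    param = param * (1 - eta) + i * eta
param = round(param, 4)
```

Moving average with lr=0.2
`param` takes the values: 0.0 → 0.2 → 0.56 → 1.048 → 1.6384 → 2.31072 → 3.048576 → 3.0486

Answer: 3.0486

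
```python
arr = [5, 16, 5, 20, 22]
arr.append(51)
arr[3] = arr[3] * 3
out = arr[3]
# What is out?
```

Trace:
`arr = [5, 16, 5, 20, 22]` → arr = [5, 16, 5, 20, 22]
`arr.append(51)` → arr = [5, 16, 5, 20, 22, 51]
`arr[3] = arr[3] * 3` → arr = [5, 16, 5, 60, 22, 51]
`out = arr[3]` → out = 60
So out = 60

Answer: 60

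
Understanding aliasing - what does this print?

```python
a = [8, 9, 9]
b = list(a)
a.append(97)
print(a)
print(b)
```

Key concept: list() constructor creates copy.
Step by step:
`a = [8, 9, 9]` → a = [8, 9, 9]
`b = list(a)` → b = [8, 9, 9]
`a.append(97)` → a = [8, 9, 9, 97]
`print(a)` → prints [8, 9, 9, 97]
`print(b)` → prints [8, 9, 9]

Answer:
[8, 9, 9, 97]
[8, 9, 9]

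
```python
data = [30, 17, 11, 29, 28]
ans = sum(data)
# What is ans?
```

Trace:
`data = [30, 17, 11, 29, 28]` → data = [30, 17, 11, 29, 28]
`ans = sum(data)` → ans = 115
So ans = 115

Answer: 115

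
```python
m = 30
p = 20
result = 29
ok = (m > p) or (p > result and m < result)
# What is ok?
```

Trace:
`m = 30` → m = 30
`p = 20` → p = 20
`result = 29` → result = 29
`ok = (m > p) or (p > result and m < result)` → ok = True
So ok = True

Answer: True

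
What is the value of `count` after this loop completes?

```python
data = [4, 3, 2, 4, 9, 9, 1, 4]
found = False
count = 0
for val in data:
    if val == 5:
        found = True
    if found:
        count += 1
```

Count elements after first 5 in [4, 3, 2, 4, 9, 9, 1, 4]
`count` takes the values: 0

Answer: 0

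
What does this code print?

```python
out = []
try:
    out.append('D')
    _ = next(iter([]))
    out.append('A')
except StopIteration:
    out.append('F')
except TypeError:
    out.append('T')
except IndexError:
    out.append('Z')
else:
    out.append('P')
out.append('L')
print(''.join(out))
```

Execution trace: 'D' (try body) → 'F' (except StopIteration) → 'L' (after the try/except). Output: DFL

Answer: DFL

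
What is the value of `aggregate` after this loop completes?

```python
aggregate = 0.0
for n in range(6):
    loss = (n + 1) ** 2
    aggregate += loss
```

Sum of squared losses 1² + 2² + ... + 6²
`aggregate` takes the values: 0.0 → 1.0 → 5.0 → 14.0 → 30.0 → 55.0 → 91.0

Answer: 91.0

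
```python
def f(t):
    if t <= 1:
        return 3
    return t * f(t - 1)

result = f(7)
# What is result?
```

f(7) = 7 * 6 * 5 * 4 * 3 * 2 * 3 = 15120

Answer: 15120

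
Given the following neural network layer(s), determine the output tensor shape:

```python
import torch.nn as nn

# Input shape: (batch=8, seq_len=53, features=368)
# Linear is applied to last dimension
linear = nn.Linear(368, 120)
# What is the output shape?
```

Input: (8, 53, 368) -> Output: (8, 53, 120)

Answer: (8, 53, 120)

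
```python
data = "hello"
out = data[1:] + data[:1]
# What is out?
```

Trace:
`data = "hello"` → data = 'hello'
`out = data[1:] + data[:1]` → out = 'elloh'
So out = 'elloh'

Answer: 'elloh'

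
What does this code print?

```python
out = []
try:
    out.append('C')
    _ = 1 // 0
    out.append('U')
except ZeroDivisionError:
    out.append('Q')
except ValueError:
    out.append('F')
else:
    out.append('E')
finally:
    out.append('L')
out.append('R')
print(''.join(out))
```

Execution trace: 'C' (try body) → 'Q' (except ZeroDivisionError) → 'L' (finally) → 'R' (after the try/except). Output: CQLR

Answer: CQLR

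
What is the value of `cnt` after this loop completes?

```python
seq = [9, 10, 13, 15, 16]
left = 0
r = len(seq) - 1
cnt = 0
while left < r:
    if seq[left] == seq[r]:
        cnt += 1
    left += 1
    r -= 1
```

Count matching pairs from ends
`cnt` takes the values: 0

Answer: 0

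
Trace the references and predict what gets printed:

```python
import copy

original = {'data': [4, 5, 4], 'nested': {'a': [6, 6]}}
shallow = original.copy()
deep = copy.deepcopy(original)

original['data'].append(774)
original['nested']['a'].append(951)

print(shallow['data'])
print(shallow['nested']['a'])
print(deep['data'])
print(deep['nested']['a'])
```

Key concept: comparing shallow vs deep copy.
Step by step:
`original = {'data': [4, 5, 4], 'nested': {'a': [6, 6]}}` → original = {'data': [4, 5, 4], 'nested': {'a': [6, 6]}}
`shallow = original.copy()` → shallow = {'data': [4, 5, 4], 'nested': {'a': [6, 6]}}
`deep = copy.deepcopy(original)` → deep = {'data': [4, 5, 4], 'nested': {'a': [6, 6]}}
`original['data'].append(774)` → original = {'data': [4, 5, 4, 774], 'nested': {'a': [6, 6]}}; shallow = {'data': [4, 5, 4, 774], 'nested': {'a': [6, 6]}}
`original['nested']['a'].append(951)` → original = {'data': [4, 5, 4, 774], 'nested': {'a': [6, 6, 951]}}; shallow = {'data': [4, 5, 4, 774], 'nested': {'a': [6, 6, 951]}}
`print(shallow['data'])` → prints [4, 5, 4, 774]
`print(shallow['nested']['a'])` → prints [6, 6, 951]
`print(deep['data'])` → prints [4, 5, 4]
`print(deep['nested']['a'])` → prints [6, 6]

Answer:
[4, 5, 4, 774]
[6, 6, 951]
[4, 5, 4]
[6, 6]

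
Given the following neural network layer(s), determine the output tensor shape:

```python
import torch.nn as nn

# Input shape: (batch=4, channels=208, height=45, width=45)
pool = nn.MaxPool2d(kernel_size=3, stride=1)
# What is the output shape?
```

Input: (4, 208, 45, 45) -> Output: (4, 208, 43, 43)

Answer: (4, 208, 43, 43)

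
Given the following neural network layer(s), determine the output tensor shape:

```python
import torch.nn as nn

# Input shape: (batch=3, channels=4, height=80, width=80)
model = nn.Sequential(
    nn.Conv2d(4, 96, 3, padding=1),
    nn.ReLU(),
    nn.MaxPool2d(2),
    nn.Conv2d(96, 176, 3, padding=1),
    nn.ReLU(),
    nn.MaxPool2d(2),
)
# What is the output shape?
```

Input: (3, 4, 80, 80) -> after first Conv2d: (3, 96, 80, 80) -> after first MaxPool2d: (3, 96, 40, 40) -> after second Conv2d: (3, 176, 40, 40) -> Output: (3, 176, 20, 20)

Answer: (3, 176, 20, 20)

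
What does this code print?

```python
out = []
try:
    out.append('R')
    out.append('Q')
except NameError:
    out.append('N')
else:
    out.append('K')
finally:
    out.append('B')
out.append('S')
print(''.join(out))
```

Execution trace: 'R' (try body) → 'Q' (try body, no exception) → 'K' (else) → 'B' (finally) → 'S' (after the try/except). Output: RQKBS

Answer: RQKBS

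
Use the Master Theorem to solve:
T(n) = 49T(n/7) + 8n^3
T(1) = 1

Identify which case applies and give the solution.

a=49, b=7, f(n)=8n^3. log_7(49) = 2. Since c=3 > 2 and the regularity condition holds (49(n/7)^3 = (49/7^3)n^3 with 49/7^3 < 1), Case 3 applies: T(n) = Θ(f(n)) = O(n^3).

Answer: O(n^3) - Case 3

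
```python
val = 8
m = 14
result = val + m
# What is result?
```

Trace:
`val = 8` → val = 8
`m = 14` → m = 14
`result = val + m` → result = 22
So result = 22

Answer: 22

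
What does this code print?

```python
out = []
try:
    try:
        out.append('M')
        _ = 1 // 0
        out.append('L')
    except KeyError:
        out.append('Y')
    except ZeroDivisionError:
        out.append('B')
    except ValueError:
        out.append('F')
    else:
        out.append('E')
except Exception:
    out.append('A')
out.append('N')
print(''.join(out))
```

Execution trace: 'M' (inner try body) → 'B' (inner except ZeroDivisionError) → 'N' (after the try/except). Output: MBN

Answer: MBN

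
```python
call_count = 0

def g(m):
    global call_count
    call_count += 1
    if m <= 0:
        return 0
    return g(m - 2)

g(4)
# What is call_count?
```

Linear recursion stepping by 2: 3 calls from m=4 down to ≤0.

Answer: 3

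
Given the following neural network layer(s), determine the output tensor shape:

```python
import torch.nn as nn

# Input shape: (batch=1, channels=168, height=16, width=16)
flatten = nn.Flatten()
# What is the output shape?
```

Input: (1, 168, 16, 16) -> Output: (1, 43008)

Answer: (1, 43008)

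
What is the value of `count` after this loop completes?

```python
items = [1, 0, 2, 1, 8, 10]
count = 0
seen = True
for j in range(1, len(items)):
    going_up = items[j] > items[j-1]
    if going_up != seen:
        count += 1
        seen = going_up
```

Count direction changes in [1, 0, 2, 1, 8, 10]
`count` takes the values: 0 → 1 → 2 → 3 → 4

Answer: 4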